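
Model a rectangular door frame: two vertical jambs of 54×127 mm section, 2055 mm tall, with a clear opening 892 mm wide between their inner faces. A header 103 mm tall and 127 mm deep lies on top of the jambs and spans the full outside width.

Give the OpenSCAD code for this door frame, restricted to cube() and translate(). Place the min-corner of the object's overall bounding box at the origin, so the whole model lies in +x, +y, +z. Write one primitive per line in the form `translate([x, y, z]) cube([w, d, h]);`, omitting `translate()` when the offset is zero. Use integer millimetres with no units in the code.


cube([54, 127, 2055]);
translate([946, 0, 0]) cube([54, 127, 2055]);
translate([0, 0, 2055]) cube([1000, 127, 103]);


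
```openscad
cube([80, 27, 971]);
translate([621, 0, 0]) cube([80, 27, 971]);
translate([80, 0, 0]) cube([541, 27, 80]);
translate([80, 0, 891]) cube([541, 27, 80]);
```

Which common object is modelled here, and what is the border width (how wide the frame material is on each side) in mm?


A picture frame. The border width is 80 mm.

Four thin pieces enclosing a rectangular opening — a picture frame. The two full-height stiles are 971 mm tall; the top rail sits at z = 891 and is 80 mm tall, so the border above the opening is 971 − 891 = 80 mm, matching the stile x-width.


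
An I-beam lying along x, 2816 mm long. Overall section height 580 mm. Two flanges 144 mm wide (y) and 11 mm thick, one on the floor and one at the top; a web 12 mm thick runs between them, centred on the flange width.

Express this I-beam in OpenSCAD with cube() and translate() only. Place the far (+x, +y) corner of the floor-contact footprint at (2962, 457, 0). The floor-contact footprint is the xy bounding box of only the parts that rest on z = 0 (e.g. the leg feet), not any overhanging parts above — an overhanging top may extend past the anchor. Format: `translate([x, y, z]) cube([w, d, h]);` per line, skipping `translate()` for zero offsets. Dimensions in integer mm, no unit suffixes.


translate([146, 313, 0]) cube([2816, 144, 11]);
translate([146, 379, 11]) cube([2816, 12, 558]);
translate([146, 313, 569]) cube([2816, 144, 11]);


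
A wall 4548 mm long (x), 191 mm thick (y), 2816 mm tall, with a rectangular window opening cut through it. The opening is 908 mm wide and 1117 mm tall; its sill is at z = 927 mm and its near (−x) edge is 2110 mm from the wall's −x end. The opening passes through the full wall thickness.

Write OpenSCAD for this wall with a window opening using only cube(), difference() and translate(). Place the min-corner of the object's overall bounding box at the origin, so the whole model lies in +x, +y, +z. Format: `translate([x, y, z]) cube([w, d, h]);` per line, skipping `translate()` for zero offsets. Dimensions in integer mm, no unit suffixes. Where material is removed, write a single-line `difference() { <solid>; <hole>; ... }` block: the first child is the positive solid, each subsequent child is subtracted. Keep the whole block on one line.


difference() { cube([4548, 191, 2816]); translate([2110, 0, 927]) cube([908, 191, 1117]); }


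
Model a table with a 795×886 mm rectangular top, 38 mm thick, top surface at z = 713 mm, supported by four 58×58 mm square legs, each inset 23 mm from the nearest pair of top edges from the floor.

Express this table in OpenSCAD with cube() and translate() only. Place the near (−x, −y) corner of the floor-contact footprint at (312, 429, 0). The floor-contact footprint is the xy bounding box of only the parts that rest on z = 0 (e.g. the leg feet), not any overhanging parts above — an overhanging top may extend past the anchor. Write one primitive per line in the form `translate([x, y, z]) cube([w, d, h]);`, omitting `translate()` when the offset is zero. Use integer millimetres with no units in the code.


translate([289, 406, 675]) cube([795, 886, 38]);
translate([312, 429, 0]) cube([58, 58, 675]);
translate([1003, 429, 0]) cube([58, 58, 675]);
translate([312, 1211, 0]) cube([58, 58, 675]);
translate([1003, 1211, 0]) cube([58, 58, 675]);


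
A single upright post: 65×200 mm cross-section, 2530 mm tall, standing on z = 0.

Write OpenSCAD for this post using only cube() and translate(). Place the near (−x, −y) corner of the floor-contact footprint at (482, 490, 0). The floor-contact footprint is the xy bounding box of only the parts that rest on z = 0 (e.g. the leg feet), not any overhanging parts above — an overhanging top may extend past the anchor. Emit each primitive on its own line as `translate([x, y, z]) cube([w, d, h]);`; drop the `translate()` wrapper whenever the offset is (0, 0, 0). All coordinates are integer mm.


translate([482, 490, 0]) cube([65, 200, 2530]);


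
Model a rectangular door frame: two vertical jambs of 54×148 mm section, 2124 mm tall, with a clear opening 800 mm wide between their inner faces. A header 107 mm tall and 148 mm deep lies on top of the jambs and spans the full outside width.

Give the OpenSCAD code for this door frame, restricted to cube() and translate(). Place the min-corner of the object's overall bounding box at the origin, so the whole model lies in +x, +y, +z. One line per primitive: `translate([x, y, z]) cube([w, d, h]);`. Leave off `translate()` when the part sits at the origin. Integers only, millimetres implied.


cube([54, 148, 2124]);
translate([854, 0, 0]) cube([54, 148, 2124]);
translate([0, 0, 2124]) cube([908, 148, 107]);


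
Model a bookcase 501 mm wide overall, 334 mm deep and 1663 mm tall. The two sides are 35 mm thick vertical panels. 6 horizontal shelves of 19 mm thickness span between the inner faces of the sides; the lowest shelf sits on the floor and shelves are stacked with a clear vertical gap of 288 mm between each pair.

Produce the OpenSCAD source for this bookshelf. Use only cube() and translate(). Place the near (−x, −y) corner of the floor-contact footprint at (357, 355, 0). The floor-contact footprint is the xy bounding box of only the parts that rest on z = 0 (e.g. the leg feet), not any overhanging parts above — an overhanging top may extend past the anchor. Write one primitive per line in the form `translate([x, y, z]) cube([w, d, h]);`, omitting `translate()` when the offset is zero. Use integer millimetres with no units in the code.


translate([357, 355, 0]) cube([35, 334, 1663]);
translate([823, 355, 0]) cube([35, 334, 1663]);
translate([392, 355, 0]) cube([431, 334, 19]);
translate([392, 355, 307]) cube([431, 334, 19]);
translate([392, 355, 614]) cube([431, 334, 19]);
translate([392, 355, 921]) cube([431, 334, 19]);
translate([392, 355, 1228]) cube([431, 334, 19]);
translate([392, 355, 1535]) cube([431, 334, 19]);


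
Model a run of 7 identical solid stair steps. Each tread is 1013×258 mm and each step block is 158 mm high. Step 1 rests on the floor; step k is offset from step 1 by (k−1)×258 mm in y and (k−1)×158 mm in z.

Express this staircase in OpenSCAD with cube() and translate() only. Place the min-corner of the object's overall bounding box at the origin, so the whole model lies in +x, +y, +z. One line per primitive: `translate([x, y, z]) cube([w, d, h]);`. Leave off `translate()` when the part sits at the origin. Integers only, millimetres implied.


cube([1013, 258, 158]);
translate([0, 258, 158]) cube([1013, 258, 158]);
translate([0, 516, 316]) cube([1013, 258, 158]);
translate([0, 774, 474]) cube([1013, 258, 158]);
translate([0, 1032, 632]) cube([1013, 258, 158]);
translate([0, 1290, 790]) cube([1013, 258, 158]);
translate([0, 1548, 948]) cube([1013, 258, 158]);


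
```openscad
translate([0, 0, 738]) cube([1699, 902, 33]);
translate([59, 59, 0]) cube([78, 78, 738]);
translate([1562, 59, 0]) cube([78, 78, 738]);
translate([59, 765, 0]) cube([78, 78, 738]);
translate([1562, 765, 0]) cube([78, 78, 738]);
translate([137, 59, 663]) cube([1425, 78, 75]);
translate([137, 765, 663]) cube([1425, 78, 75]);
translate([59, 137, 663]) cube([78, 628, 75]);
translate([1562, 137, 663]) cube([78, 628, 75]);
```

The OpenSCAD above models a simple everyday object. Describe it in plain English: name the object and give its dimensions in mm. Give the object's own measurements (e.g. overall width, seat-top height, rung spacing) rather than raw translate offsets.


A table: top 1699 mm (x) × 902 mm (y), 33 mm thick, upper face at z = 771 mm, on four 78×78 mm square legs, each inset 59 mm from the nearest pair of top edges from z = 0 to the bottom of the top. Four apron rails, 78 mm thick and 75 mm tall, run between adjacent legs with their top edges flush with the underside of the top and their outer faces flush with the legs' outer faces.


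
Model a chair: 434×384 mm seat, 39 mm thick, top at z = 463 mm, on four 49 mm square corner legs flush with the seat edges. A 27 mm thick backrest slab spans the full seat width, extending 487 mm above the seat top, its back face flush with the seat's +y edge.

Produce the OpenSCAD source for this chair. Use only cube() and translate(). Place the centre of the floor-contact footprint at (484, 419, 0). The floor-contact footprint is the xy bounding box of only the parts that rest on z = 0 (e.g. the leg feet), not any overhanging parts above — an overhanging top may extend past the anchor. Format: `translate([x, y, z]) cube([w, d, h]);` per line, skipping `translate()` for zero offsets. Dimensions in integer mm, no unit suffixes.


translate([267, 227, 424]) cube([434, 384, 39]);
translate([267, 227, 0]) cube([49, 49, 424]);
translate([652, 227, 0]) cube([49, 49, 424]);
translate([267, 562, 0]) cube([49, 49, 424]);
translate([652, 562, 0]) cube([49, 49, 424]);
translate([267, 584, 463]) cube([434, 27, 487]);


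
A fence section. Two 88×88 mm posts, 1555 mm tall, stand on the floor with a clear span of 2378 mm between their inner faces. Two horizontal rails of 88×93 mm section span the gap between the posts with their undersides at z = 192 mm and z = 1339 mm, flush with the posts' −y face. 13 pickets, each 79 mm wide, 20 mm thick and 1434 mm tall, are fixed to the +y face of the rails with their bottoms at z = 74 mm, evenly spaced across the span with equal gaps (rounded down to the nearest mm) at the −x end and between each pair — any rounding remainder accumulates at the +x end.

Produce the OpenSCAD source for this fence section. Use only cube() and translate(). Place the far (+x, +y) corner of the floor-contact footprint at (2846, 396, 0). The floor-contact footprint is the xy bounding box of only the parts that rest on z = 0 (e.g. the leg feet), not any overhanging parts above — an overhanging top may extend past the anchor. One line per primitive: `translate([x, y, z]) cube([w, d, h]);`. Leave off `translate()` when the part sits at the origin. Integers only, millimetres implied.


translate([292, 308, 0]) cube([88, 88, 1555]);
translate([2758, 308, 0]) cube([88, 88, 1555]);
translate([380, 308, 192]) cube([2378, 88, 93]);
translate([380, 308, 1339]) cube([2378, 88, 93]);
translate([476, 396, 74]) cube([79, 20, 1434]);
translate([651, 396, 74]) cube([79, 20, 1434]);
translate([826, 396, 74]) cube([79, 20, 1434]);
translate([1001, 396, 74]) cube([79, 20, 1434]);
translate([1176, 396, 74]) cube([79, 20, 1434]);
translate([1351, 396, 74]) cube([79, 20, 1434]);
translate([1526, 396, 74]) cube([79, 20, 1434]);
translate([1701, 396, 74]) cube([79, 20, 1434]);
translate([1876, 396, 74]) cube([79, 20, 1434]);
translate([2051, 396, 74]) cube([79, 20, 1434]);
translate([2226, 396, 74]) cube([79, 20, 1434]);
translate([2401, 396, 74]) cube([79, 20, 1434]);
translate([2576, 396, 74]) cube([79, 20, 1434]);


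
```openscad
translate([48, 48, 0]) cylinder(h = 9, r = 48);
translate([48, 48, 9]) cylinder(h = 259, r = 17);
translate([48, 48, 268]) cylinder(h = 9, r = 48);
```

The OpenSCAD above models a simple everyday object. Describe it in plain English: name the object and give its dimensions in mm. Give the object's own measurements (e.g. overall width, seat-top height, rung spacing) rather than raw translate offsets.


A spool: two coaxial disc flanges of radius 48 mm and thickness 9 mm, joined by a core cylinder of radius 17 mm and height 259 mm. The lower flange rests on z = 0 and the three cylinders share a vertical axis.


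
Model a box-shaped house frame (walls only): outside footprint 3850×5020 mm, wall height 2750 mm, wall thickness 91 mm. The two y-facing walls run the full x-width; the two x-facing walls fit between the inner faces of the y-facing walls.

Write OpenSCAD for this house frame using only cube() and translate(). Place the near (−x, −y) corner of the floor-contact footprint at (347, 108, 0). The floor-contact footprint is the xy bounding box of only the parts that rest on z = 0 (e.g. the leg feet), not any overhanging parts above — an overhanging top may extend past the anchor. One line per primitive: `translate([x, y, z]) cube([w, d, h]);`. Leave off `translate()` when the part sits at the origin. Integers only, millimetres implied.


translate([347, 108, 0]) cube([3850, 91, 2750]);
translate([347, 5037, 0]) cube([3850, 91, 2750]);
translate([347, 199, 0]) cube([91, 4838, 2750]);
translate([4106, 199, 0]) cube([91, 4838, 2750]);


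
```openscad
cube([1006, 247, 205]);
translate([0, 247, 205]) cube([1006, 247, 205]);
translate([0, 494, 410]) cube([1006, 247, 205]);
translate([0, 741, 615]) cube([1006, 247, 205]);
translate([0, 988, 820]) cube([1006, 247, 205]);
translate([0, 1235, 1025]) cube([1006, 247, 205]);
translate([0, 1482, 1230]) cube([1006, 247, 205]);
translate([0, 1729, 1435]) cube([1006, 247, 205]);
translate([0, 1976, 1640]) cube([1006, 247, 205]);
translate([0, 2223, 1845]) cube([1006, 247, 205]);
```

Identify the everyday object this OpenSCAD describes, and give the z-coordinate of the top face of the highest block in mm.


A staircase. The total rise is 2050 mm.

10 identical blocks, each offset up and back from the previous — a staircase. Each step is 205 mm tall and there are 10 of them, so the total rise is 10 × 205 = 2050 mm.


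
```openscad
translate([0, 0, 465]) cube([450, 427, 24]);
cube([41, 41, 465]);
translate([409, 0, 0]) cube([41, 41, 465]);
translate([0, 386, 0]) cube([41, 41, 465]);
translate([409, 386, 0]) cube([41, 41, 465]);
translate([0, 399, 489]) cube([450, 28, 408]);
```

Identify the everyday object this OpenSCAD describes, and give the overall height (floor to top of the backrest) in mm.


A chair. The overall height is 897 mm.

A slab on four corner posts with a tall panel at the back — a chair. The seat slab sits at z = 465 with thickness 24, and the 408 mm backrest starts at the seat top, so the overall height is 465 + 24 + 408 = 897 mm.


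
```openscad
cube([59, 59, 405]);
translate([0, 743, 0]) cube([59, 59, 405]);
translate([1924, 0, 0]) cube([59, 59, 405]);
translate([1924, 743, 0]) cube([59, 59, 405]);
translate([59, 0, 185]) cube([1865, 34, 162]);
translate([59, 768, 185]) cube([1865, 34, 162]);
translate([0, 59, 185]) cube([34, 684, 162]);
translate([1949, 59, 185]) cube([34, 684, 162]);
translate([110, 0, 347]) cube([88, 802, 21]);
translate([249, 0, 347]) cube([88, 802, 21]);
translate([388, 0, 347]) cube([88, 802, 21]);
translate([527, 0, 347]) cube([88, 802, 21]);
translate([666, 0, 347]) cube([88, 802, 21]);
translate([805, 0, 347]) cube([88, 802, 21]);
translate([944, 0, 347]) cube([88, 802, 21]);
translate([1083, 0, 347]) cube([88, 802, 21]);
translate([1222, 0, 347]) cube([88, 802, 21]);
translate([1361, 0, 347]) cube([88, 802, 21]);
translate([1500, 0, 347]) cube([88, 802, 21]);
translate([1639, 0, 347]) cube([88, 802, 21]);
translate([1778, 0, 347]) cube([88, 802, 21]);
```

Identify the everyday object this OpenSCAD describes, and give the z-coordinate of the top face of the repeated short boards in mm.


A bed frame. The slat-top height is 368 mm.

Four posts, four rails, and a row of slats — a bed frame. Slats sit on the rails at z = 185 + 162 = 347; with slat thickness 21, the top is 368 mm.


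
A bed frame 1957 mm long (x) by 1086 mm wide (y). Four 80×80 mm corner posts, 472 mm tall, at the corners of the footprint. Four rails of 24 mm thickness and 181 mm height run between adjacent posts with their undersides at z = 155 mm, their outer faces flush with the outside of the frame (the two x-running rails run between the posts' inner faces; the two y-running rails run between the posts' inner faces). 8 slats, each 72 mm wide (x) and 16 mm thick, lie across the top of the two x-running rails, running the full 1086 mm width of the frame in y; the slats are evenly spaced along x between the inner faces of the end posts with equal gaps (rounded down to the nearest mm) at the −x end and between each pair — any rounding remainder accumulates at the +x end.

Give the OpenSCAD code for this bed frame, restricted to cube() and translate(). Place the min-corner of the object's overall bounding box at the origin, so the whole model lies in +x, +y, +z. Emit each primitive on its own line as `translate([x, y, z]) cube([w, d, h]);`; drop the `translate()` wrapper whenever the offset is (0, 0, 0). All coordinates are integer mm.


cube([80, 80, 472]);
translate([0, 1006, 0]) cube([80, 80, 472]);
translate([1877, 0, 0]) cube([80, 80, 472]);
translate([1877, 1006, 0]) cube([80, 80, 472]);
translate([80, 0, 155]) cube([1797, 24, 181]);
translate([80, 1062, 155]) cube([1797, 24, 181]);
translate([0, 80, 155]) cube([24, 926, 181]);
translate([1933, 80, 155]) cube([24, 926, 181]);
translate([215, 0, 336]) cube([72, 1086, 16]);
translate([422, 0, 336]) cube([72, 1086, 16]);
translate([629, 0, 336]) cube([72, 1086, 16]);
translate([836, 0, 336]) cube([72, 1086, 16]);
translate([1043, 0, 336]) cube([72, 1086, 16]);
translate([1250, 0, 336]) cube([72, 1086, 16]);
translate([1457, 0, 336]) cube([72, 1086, 16]);
translate([1664, 0, 336]) cube([72, 1086, 16]);


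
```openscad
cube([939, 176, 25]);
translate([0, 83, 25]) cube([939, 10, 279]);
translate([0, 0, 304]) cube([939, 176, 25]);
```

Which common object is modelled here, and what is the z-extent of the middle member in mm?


An I-beam. The web height is 279 mm.

Two wide flanges with a thin centred web — an I-beam. Overall 329 mm minus two 25 mm flanges gives a web of 329 − 2·25 = 279 mm.


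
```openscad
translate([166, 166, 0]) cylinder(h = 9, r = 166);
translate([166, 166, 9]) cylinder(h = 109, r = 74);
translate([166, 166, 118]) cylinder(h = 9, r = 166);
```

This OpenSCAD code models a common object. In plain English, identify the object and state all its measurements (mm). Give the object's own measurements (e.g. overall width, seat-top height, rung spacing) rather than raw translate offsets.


A spool: two coaxial disc flanges of radius 166 mm and thickness 9 mm, joined by a core cylinder of radius 74 mm and height 109 mm. The lower flange rests on z = 0 and the three cylinders share a vertical axis.


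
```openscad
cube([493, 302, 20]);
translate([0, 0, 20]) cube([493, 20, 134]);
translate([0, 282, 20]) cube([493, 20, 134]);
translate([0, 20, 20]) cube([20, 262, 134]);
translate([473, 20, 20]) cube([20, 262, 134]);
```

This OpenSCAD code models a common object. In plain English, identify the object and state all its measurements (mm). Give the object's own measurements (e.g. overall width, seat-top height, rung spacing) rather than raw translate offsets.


An open-topped rectangular box: outside dimensions 493×302×154 mm, with a uniform wall and base thickness of 20 mm. The base is a full 493×302 slab on the floor; four walls sit on top of the base. The front and back walls (the −y and +y sides) span the full width; the two side walls fit between them.


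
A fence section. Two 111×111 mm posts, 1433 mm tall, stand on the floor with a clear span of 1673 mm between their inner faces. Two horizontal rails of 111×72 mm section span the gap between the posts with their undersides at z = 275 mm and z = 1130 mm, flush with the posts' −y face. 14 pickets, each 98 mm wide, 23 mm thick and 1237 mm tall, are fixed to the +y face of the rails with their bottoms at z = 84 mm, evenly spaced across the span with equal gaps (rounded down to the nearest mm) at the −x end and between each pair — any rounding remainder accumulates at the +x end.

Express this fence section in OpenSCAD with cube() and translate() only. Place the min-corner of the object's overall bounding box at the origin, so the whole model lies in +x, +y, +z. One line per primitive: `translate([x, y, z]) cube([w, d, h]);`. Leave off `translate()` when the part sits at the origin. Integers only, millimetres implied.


cube([111, 111, 1433]);
translate([1784, 0, 0]) cube([111, 111, 1433]);
translate([111, 0, 275]) cube([1673, 111, 72]);
translate([111, 0, 1130]) cube([1673, 111, 72]);
translate([131, 111, 84]) cube([98, 23, 1237]);
translate([249, 111, 84]) cube([98, 23, 1237]);
translate([367, 111, 84]) cube([98, 23, 1237]);
translate([485, 111, 84]) cube([98, 23, 1237]);
translate([603, 111, 84]) cube([98, 23, 1237]);
translate([721, 111, 84]) cube([98, 23, 1237]);
translate([839, 111, 84]) cube([98, 23, 1237]);
translate([957, 111, 84]) cube([98, 23, 1237]);
translate([1075, 111, 84]) cube([98, 23, 1237]);
translate([1193, 111, 84]) cube([98, 23, 1237]);
translate([1311, 111, 84]) cube([98, 23, 1237]);
translate([1429, 111, 84]) cube([98, 23, 1237]);
translate([1547, 111, 84]) cube([98, 23, 1237]);
translate([1665, 111, 84]) cube([98, 23, 1237]);


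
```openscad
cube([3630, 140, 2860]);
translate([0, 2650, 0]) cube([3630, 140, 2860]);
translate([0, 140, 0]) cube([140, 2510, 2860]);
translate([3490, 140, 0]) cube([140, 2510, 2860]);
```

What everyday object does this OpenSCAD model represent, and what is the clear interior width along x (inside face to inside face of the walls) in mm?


A house (or room) frame. The interior width is 3350 mm.

Four 2860 mm walls enclosing a rectangle with no floor or roof — a room or house frame. Outside width is 3630 mm and wall thickness is 140 mm, so the interior width is 3630 − 2 × 140 = 3350 mm.


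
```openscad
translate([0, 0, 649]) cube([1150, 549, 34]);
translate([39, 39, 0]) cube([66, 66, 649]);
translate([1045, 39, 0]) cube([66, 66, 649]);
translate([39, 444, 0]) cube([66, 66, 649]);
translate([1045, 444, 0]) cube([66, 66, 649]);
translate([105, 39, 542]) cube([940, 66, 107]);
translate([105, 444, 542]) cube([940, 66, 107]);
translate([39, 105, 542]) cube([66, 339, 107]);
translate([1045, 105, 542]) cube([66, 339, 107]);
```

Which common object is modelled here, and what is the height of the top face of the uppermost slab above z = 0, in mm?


A table. The table height is 683 mm.

A 1150×549×34 slab sits at z = 649 on four 66 mm square posts — a table. The top surface is at 649 + 34 = 683 mm.


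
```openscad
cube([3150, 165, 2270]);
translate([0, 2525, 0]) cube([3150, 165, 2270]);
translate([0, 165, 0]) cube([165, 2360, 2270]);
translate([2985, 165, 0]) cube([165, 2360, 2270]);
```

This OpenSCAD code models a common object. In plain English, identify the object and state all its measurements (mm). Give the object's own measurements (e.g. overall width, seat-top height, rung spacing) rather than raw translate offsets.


The wall frame of a small rectangular building: four walls, each 2270 mm tall and 165 mm thick, enclosing a footprint 3150 mm (x) by 2690 mm (y) outside-to-outside, with no floor or roof. The front and back walls (the −y and +y sides) span the full width; the two side walls fit between them.


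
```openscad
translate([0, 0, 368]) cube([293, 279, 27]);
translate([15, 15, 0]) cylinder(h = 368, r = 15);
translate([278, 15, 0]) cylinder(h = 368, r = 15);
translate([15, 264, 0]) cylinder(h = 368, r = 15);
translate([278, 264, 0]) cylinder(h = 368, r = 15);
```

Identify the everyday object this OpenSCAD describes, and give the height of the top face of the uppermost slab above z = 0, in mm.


A stool. The seat height is 395 mm.

A 293×279×27 slab at z = 368 on four corner cylinders — a stool. The seat top is 368 + 27 = 395 mm.


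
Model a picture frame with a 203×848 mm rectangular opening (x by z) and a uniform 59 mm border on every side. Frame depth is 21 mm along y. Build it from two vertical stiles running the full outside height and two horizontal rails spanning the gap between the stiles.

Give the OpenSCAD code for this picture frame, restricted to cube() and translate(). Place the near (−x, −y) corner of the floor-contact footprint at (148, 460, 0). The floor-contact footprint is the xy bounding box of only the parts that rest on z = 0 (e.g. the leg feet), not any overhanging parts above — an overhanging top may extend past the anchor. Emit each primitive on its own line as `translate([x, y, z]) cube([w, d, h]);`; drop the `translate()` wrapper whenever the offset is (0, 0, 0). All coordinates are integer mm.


translate([148, 460, 0]) cube([59, 21, 966]);
translate([410, 460, 0]) cube([59, 21, 966]);
translate([207, 460, 0]) cube([203, 21, 59]);
translate([207, 460, 907]) cube([203, 21, 59]);


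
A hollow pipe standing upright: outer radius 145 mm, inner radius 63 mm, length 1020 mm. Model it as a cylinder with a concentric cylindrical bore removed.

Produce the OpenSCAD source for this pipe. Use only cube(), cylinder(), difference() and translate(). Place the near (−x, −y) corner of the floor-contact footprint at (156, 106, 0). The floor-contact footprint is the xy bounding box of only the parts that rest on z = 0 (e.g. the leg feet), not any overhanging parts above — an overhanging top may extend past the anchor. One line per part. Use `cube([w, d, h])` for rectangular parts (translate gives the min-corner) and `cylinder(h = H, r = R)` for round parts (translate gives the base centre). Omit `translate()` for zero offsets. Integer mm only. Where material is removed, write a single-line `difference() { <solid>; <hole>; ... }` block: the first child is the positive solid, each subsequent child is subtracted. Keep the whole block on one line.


difference() { translate([301, 251, 0]) cylinder(h = 1020, r = 145); translate([301, 251, 0]) cylinder(h = 1020, r = 63); }


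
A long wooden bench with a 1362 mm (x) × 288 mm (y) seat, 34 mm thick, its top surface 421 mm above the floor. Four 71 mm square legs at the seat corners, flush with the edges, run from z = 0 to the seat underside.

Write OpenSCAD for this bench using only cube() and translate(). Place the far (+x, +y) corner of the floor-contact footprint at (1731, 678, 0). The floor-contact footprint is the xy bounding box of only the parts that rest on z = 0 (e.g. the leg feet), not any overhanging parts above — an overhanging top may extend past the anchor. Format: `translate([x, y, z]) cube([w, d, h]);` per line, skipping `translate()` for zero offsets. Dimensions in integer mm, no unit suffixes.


translate([369, 390, 387]) cube([1362, 288, 34]);
translate([369, 390, 0]) cube([71, 71, 387]);
translate([369, 607, 0]) cube([71, 71, 387]);
translate([1660, 390, 0]) cube([71, 71, 387]);
translate([1660, 607, 0]) cube([71, 71, 387]);


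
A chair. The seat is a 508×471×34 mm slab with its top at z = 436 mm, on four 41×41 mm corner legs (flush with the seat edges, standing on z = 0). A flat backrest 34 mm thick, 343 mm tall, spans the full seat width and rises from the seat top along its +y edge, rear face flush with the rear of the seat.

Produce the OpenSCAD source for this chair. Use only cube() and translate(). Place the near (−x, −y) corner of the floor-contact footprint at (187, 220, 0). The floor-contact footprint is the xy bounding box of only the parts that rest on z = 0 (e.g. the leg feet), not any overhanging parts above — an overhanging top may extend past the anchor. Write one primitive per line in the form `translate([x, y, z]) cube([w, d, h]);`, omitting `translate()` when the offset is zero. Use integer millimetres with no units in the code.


translate([187, 220, 402]) cube([508, 471, 34]);
translate([187, 220, 0]) cube([41, 41, 402]);
translate([654, 220, 0]) cube([41, 41, 402]);
translate([187, 650, 0]) cube([41, 41, 402]);
translate([654, 650, 0]) cube([41, 41, 402]);
translate([187, 657, 436]) cube([508, 34, 343]);


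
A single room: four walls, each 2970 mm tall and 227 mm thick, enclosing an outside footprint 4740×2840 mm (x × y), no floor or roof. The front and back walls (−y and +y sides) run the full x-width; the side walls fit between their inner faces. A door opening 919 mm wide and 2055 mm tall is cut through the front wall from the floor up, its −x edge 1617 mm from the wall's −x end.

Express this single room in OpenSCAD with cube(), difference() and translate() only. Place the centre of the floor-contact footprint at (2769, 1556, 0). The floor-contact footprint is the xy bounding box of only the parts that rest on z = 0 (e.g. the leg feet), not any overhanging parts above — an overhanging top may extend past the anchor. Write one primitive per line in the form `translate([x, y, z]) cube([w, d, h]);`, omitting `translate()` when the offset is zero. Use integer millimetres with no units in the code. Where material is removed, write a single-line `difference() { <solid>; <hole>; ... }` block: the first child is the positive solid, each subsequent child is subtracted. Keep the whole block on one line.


difference() { translate([399, 136, 0]) cube([4740, 227, 2970]); translate([2016, 136, 0]) cube([919, 227, 2055]); }
translate([399, 2749, 0]) cube([4740, 227, 2970]);
translate([399, 363, 0]) cube([227, 2386, 2970]);
translate([4912, 363, 0]) cube([227, 2386, 2970]);


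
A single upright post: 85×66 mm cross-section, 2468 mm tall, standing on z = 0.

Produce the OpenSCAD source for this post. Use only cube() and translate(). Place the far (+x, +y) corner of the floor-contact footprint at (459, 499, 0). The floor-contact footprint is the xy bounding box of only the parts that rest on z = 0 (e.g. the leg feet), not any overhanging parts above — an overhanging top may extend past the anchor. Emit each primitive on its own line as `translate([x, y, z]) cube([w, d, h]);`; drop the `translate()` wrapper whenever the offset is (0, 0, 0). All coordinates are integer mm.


translate([374, 433, 0]) cube([85, 66, 2468]);


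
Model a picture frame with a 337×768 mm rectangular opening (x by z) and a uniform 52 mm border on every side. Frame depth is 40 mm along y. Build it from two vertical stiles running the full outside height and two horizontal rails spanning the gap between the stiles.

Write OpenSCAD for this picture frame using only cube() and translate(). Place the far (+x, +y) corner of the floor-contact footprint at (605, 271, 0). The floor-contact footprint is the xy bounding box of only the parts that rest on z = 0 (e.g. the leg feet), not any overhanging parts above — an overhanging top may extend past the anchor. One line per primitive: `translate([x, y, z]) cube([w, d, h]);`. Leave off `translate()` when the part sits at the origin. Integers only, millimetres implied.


translate([164, 231, 0]) cube([52, 40, 872]);
translate([553, 231, 0]) cube([52, 40, 872]);
translate([216, 231, 0]) cube([337, 40, 52]);
translate([216, 231, 820]) cube([337, 40, 52]);


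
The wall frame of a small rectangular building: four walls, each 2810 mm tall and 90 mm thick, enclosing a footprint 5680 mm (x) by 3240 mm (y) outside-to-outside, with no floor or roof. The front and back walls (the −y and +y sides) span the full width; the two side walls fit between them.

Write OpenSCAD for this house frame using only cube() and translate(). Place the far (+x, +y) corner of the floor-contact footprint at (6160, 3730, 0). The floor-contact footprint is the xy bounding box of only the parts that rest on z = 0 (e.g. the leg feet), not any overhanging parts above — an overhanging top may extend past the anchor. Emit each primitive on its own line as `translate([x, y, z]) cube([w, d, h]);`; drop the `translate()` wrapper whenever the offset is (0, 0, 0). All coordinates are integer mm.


translate([480, 490, 0]) cube([5680, 90, 2810]);
translate([480, 3640, 0]) cube([5680, 90, 2810]);
translate([480, 580, 0]) cube([90, 3060, 2810]);
translate([6070, 580, 0]) cube([90, 3060, 2810]);


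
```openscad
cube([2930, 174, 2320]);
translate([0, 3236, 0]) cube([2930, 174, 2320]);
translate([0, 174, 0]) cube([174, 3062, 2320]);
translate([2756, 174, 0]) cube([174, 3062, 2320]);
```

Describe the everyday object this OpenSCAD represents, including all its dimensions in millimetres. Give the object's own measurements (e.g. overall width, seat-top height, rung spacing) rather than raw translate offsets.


The wall frame of a small rectangular building: four walls, each 2320 mm tall and 174 mm thick, enclosing a footprint 2930 mm (x) by 3410 mm (y) outside-to-outside, with no floor or roof. The front and back walls (the −y and +y sides) span the full width; the two side walls fit between them.


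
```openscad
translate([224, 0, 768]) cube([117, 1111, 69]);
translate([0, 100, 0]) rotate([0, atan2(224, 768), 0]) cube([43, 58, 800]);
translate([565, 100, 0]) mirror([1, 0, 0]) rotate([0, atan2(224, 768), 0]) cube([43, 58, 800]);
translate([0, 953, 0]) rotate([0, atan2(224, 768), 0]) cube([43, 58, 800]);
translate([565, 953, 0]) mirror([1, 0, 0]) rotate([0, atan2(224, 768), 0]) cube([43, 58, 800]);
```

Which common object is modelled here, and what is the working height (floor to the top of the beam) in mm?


A sawhorse. The overall height is 837 mm.

A beam across two mirrored pairs of raked legs — a sawhorse. The beam's underside is at z = 768 (matching the legs' vertical rise in atan2(224, 768)) and the beam is 69 mm tall, so its top is at 768 + 69 = 837 mm. The raked legs top out at the beam's underside, so that is the highest point.


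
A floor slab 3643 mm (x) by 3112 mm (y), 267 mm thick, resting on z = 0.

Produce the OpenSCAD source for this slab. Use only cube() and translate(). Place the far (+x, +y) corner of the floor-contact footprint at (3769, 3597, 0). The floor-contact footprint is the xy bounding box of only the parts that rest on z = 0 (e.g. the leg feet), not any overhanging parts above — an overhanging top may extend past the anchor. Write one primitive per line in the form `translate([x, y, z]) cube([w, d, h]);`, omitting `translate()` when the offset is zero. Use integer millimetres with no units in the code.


translate([126, 485, 0]) cube([3643, 3112, 267]);


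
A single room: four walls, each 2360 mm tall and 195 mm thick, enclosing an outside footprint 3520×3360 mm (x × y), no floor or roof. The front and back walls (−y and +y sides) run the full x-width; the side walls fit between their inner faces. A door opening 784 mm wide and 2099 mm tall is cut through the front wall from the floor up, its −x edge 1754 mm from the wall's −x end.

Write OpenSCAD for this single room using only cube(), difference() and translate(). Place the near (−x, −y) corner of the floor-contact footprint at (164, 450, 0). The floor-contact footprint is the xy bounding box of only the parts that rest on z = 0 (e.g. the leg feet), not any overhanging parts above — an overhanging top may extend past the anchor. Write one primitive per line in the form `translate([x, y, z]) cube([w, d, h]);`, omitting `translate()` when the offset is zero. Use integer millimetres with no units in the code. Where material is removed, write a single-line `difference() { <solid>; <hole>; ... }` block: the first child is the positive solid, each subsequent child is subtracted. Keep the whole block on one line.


difference() { translate([164, 450, 0]) cube([3520, 195, 2360]); translate([1918, 450, 0]) cube([784, 195, 2099]); }
translate([164, 3615, 0]) cube([3520, 195, 2360]);
translate([164, 645, 0]) cube([195, 2970, 2360]);
translate([3489, 645, 0]) cube([195, 2970, 2360]);


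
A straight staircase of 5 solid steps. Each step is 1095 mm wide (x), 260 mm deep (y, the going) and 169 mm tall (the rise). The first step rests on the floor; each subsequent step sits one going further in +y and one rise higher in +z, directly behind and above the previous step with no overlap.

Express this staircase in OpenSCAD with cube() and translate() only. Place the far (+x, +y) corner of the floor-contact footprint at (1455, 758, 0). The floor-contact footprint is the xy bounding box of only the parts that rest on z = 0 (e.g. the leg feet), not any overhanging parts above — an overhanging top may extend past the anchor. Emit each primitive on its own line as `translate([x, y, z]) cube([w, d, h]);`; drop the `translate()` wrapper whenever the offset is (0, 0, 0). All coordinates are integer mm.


translate([360, 498, 0]) cube([1095, 260, 169]);
translate([360, 758, 169]) cube([1095, 260, 169]);
translate([360, 1018, 338]) cube([1095, 260, 169]);
translate([360, 1278, 507]) cube([1095, 260, 169]);
translate([360, 1538, 676]) cube([1095, 260, 169]);


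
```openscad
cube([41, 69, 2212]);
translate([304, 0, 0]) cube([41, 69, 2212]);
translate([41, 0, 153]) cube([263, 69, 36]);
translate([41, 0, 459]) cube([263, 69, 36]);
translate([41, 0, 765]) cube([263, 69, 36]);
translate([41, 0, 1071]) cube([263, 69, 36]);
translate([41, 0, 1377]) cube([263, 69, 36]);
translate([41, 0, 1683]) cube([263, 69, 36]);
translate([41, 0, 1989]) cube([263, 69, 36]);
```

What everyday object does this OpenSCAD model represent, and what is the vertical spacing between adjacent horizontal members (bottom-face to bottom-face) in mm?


A ladder. The rung spacing is 306 mm.

Two tall 41×69 posts with 7 short bars between them — a ladder. Adjacent rungs sit at z = 153 and z = 459, so the spacing is 459 − 153 = 306 mm.


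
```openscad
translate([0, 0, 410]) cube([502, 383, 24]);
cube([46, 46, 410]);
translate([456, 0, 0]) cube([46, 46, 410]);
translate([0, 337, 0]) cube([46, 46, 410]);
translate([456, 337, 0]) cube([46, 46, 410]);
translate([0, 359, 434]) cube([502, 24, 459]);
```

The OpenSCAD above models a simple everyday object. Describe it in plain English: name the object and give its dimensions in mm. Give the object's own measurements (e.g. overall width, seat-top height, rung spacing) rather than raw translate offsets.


A chair. The seat is a 502×383×24 mm slab with its top at z = 434 mm, on four 46×46 mm corner legs (flush with the seat edges, standing on z = 0). A flat backrest 24 mm thick, 459 mm tall, spans the full seat width and rises from the seat top along its +y edge, rear face flush with the rear of the seat.


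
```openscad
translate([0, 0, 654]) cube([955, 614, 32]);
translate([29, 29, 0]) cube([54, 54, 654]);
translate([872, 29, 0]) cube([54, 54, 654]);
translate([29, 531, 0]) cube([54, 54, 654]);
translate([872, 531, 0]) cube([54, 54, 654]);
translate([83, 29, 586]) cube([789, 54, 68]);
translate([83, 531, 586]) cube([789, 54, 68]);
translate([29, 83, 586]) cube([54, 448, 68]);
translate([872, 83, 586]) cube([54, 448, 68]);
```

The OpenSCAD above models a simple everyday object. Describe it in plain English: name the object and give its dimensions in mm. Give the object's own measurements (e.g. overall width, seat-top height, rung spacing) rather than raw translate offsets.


A table: top 955 mm (x) × 614 mm (y), 32 mm thick, upper face at z = 686 mm, on four 54×54 mm square legs, each inset 29 mm from the nearest pair of top edges from z = 0 to the bottom of the top. Four apron rails, 54 mm thick and 68 mm tall, run between adjacent legs with their top edges flush with the underside of the top and their outer faces flush with the legs' outer faces.


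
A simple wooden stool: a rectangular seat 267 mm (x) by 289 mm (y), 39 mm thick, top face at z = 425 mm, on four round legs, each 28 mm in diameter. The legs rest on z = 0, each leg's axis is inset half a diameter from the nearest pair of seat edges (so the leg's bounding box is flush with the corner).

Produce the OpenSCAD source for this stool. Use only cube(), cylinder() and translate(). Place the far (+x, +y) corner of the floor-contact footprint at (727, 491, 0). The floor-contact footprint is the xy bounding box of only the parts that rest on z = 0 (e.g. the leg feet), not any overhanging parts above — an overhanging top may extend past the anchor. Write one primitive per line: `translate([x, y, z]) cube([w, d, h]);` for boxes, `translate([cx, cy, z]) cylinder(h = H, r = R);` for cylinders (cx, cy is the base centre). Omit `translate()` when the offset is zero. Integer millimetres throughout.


translate([460, 202, 386]) cube([267, 289, 39]);
translate([474, 216, 0]) cylinder(h = 386, r = 14);
translate([713, 216, 0]) cylinder(h = 386, r = 14);
translate([474, 477, 0]) cylinder(h = 386, r = 14);
translate([713, 477, 0]) cylinder(h = 386, r = 14);
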